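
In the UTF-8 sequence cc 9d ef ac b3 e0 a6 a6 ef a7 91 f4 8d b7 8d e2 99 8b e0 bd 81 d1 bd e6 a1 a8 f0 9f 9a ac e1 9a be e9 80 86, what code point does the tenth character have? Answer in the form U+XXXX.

Offset 0: leading byte 0xCC = 11001100 → 2-byte char #1 = CC 9D.
Offset 2: leading byte 0xEF = 11101111 → 3-byte char #2 = EF AC B3.
Offset 5: leading byte 0xE0 = 11100000 → 3-byte char #3 = E0 A6 A6.
Offset 8: leading byte 0xEF = 11101111 → 3-byte char #4 = EF A7 91.
Offset 11: leading byte 0xF4 = 11110100 → 4-byte char #5 = F4 8D B7 8D.
Offset 15: leading byte 0xE2 = 11100010 → 3-byte char #6 = E2 99 8B.
Offset 18: leading byte 0xE0 = 11100000 → 3-byte char #7 = E0 BD 81.
Offset 21: leading byte 0xD1 = 11010001 → 2-byte char #8 = D1 BD.
Offset 23: leading byte 0xE6 = 11100110 → 3-byte char #9 = E6 A1 A8.
Offset 26: leading byte 0xF0 = 11110000 → 4-byte char #10 = F0 9F 9A AC.
Leading byte 0xF0 = 11110000 matches 11110xxx → 4-byte sequence.
Byte 1: 0xF0 = 11110000, payload 000 (3 bits).
Byte 2: 0x9F = 10011111 (10xxxxxx ✓), payload 011111.
Byte 3: 0x9A = 10011010 (10xxxxxx ✓), payload 011010.
Byte 4: 0xAC = 10101100 (10xxxxxx ✓), payload 101100.
Concatenate: 000011111011010101100 = 0x1F6AC (21 bits → U+1F6AC).

U+1F6AC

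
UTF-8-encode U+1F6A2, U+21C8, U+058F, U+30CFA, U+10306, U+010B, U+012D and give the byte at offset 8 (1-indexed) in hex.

0xD6

1-indexed offset 8 is 0-indexed offset 7.
U+1F6A2 → 4-byte form F0 9F 9A A2 at offsets 0–3.
U+21C8 → 3-byte form E2 87 88 at offsets 4–6.
U+058F → 2-byte form D6 8F at offsets 7–8.
Offset 7 falls in char 3's range; it's byte 1 of D6 8F = 0xD6.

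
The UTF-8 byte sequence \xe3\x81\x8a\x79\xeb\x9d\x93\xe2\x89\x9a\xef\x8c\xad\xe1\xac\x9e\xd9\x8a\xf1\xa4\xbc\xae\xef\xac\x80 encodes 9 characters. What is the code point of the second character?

U+0079

Offset 0: leading byte 0xE3 = 11100011 → 3-byte char #1 = E3 81 8A.
Offset 3: leading byte 0x79 = 01111001 → 1-byte char #2 = 79.
Leading byte 0x79 = 01111001 matches 0xxxxxxx → 1-byte sequence.
Byte 1: 0x79 = 01111001, payload 1111001 (7 bits).
Concatenate: 1111001 = 0x79 (7 bits → U+0079).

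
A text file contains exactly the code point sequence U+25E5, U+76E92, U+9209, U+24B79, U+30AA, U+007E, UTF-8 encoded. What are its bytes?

U+25E5: 3-byte form → E2 97 A5.
U+76E92: 4-byte form → F1 B6 BA 92.
U+9209: 3-byte form → E9 88 89.
U+24B79: 4-byte form → F0 A4 AD B9.
U+30AA: 3-byte form → E3 82 AA.
U+007E: 1-byte form → 7E.
Concatenated (18 bytes): E2 97 A5 F1 B6 BA 92 E9 88 89 F0 A4 AD B9 E3 82 AA 7E.

E2 97 A5 F1 B6 BA 92 E9 88 89 F0 A4 AD B9 E3 82 AA 7E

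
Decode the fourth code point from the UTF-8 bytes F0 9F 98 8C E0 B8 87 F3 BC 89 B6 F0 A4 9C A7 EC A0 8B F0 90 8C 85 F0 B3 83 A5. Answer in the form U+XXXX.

U+24727

Offset 0: leading byte 0xF0 = 11110000 → 4-byte char #1 = F0 9F 98 8C.
Offset 4: leading byte 0xE0 = 11100000 → 3-byte char #2 = E0 B8 87.
Offset 7: leading byte 0xF3 = 11110011 → 4-byte char #3 = F3 BC 89 B6.
Offset 11: leading byte 0xF0 = 11110000 → 4-byte char #4 = F0 A4 9C A7.
Leading byte 0xF0 = 11110000 matches 11110xxx → 4-byte sequence.
Byte 1: 0xF0 = 11110000, payload 000 (3 bits).
Byte 2: 0xA4 = 10100100 (10xxxxxx ✓), payload 100100.
Byte 3: 0x9C = 10011100 (10xxxxxx ✓), payload 011100.
Byte 4: 0xA7 = 10100111 (10xxxxxx ✓), payload 100111.
Concatenate: 000100100011100100111 = 0x24727 (21 bits → U+24727).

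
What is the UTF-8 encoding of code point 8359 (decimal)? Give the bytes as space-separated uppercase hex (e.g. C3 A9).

E2 82 A7

U+20A7 = 0x20A7 = 8359 decimal. In range U+0800–U+FFFF → 3-byte form: 1110xxxx 10xxxxxx 10xxxxxx.
Binary (16 bits): 0010000010100111.
Split 4+6+6: 0010 | 000010 | 100111.
Byte 1: 11100010 = 0xE2.
Byte 2: 10000010 = 0x82.
Byte 3: 10100111 = 0xA7.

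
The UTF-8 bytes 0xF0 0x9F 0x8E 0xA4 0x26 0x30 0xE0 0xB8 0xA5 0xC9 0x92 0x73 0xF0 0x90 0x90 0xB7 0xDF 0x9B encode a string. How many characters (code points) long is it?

Byte at offset 0: 0xF0 = 11110000 → 4-byte char (#1). Advance 4.
Byte at offset 4: 0x26 = 00100110 → 1-byte char (#2). Advance 1.
Byte at offset 5: 0x30 = 00110000 → 1-byte char (#3). Advance 1.
Byte at offset 6: 0xE0 = 11100000 → 3-byte char (#4). Advance 3.
Byte at offset 9: 0xC9 = 11001001 → 2-byte char (#5). Advance 2.
Byte at offset 11: 0x73 = 01110011 → 1-byte char (#6). Advance 1.
Byte at offset 12: 0xF0 = 11110000 → 4-byte char (#7). Advance 4.
Byte at offset 16: 0xDF = 11011111 → 2-byte char (#8). Advance 2.
Reached end at offset 18 after 8 code points.

8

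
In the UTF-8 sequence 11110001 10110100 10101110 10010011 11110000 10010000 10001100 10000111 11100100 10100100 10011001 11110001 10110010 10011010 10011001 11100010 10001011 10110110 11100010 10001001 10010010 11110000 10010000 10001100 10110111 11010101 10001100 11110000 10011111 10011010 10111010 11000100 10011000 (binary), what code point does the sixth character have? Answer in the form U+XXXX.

U+2252

Offset 0: leading byte 0xF1 = 11110001 → 4-byte char #1 = F1 B4 AE 93.
Offset 4: leading byte 0xF0 = 11110000 → 4-byte char #2 = F0 90 8C 87.
Offset 8: leading byte 0xE4 = 11100100 → 3-byte char #3 = E4 A4 99.
Offset 11: leading byte 0xF1 = 11110001 → 4-byte char #4 = F1 B2 9A 99.
Offset 15: leading byte 0xE2 = 11100010 → 3-byte char #5 = E2 8B B6.
Offset 18: leading byte 0xE2 = 11100010 → 3-byte char #6 = E2 89 92.
Leading byte 0xE2 = 11100010 matches 1110xxxx → 3-byte sequence.
Byte 1: 0xE2 = 11100010, payload 0010 (4 bits).
Byte 2: 0x89 = 10001001 (10xxxxxx ✓), payload 001001.
Byte 3: 0x92 = 10010010 (10xxxxxx ✓), payload 010010.
Concatenate: 0010001001010010 = 0x2252 (16 bits → U+2252).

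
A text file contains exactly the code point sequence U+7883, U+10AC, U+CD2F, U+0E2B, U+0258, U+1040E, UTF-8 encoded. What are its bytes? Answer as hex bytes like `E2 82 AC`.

E7 A2 83 E1 82 AC EC B4 AF E0 B8 AB C9 98 F0 90 90 8E

U+7883: 3-byte form → E7 A2 83.
U+10AC: 3-byte form → E1 82 AC.
U+CD2F: 3-byte form → EC B4 AF.
U+0E2B: 3-byte form → E0 B8 AB.
U+0258: 2-byte form → C9 98.
U+1040E: 4-byte form → F0 90 90 8E.
Concatenated (18 bytes): E7 A2 83 E1 82 AC EC B4 AF E0 B8 AB C9 98 F0 90 90 8E.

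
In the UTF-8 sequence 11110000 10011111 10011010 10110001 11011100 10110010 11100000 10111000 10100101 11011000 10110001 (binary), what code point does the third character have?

U+0E25

Offset 0: leading byte 0xF0 = 11110000 → 4-byte char #1 = F0 9F 9A B1.
Offset 4: leading byte 0xDC = 11011100 → 2-byte char #2 = DC B2.
Offset 6: leading byte 0xE0 = 11100000 → 3-byte char #3 = E0 B8 A5.
Leading byte 0xE0 = 11100000 matches 1110xxxx → 3-byte sequence.
Byte 1: 0xE0 = 11100000, payload 0000 (4 bits).
Byte 2: 0xB8 = 10111000 (10xxxxxx ✓), payload 111000.
Byte 3: 0xA5 = 10100101 (10xxxxxx ✓), payload 100101.
Concatenate: 0000111000100101 = 0xE25 (16 bits → U+0E25).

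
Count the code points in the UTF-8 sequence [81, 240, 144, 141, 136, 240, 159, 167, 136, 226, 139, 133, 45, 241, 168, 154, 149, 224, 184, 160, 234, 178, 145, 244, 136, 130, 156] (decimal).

9

Byte at offset 0: 0x51 = 01010001 → 1-byte char (#1). Advance 1.
Byte at offset 1: 0xF0 = 11110000 → 4-byte char (#2). Advance 4.
Byte at offset 5: 0xF0 = 11110000 → 4-byte char (#3). Advance 4.
Byte at offset 9: 0xE2 = 11100010 → 3-byte char (#4). Advance 3.
Byte at offset 12: 0x2D = 00101101 → 1-byte char (#5). Advance 1.
Byte at offset 13: 0xF1 = 11110001 → 4-byte char (#6). Advance 4.
Byte at offset 17: 0xE0 = 11100000 → 3-byte char (#7). Advance 3.
Byte at offset 20: 0xEA = 11101010 → 3-byte char (#8). Advance 3.
Byte at offset 23: 0xF4 = 11110100 → 4-byte char (#9). Advance 4.
Reached end at offset 27 after 9 code points.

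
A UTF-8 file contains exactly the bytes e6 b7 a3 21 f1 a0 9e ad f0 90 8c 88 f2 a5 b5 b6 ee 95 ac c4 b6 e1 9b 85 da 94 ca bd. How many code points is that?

10

Byte at offset 0: 0xE6 = 11100110 → 3-byte char (#1). Advance 3.
Byte at offset 3: 0x21 = 00100001 → 1-byte char (#2). Advance 1.
Byte at offset 4: 0xF1 = 11110001 → 4-byte char (#3). Advance 4.
Byte at offset 8: 0xF0 = 11110000 → 4-byte char (#4). Advance 4.
Byte at offset 12: 0xF2 = 11110010 → 4-byte char (#5). Advance 4.
Byte at offset 16: 0xEE = 11101110 → 3-byte char (#6). Advance 3.
Byte at offset 19: 0xC4 = 11000100 → 2-byte char (#7). Advance 2.
Byte at offset 21: 0xE1 = 11100001 → 3-byte char (#8). Advance 3.
Byte at offset 24: 0xDA = 11011010 → 2-byte char (#9). Advance 2.
Byte at offset 26: 0xCA = 11001010 → 2-byte char (#10). Advance 2.
Reached end at offset 28 after 10 code points.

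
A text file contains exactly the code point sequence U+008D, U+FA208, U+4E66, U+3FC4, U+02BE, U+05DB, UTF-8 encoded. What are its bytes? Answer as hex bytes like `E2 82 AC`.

C2 8D F3 BA 88 88 E4 B9 A6 E3 BF 84 CA BE D7 9B

U+008D: 2-byte form → C2 8D.
U+FA208: 4-byte form → F3 BA 88 88.
U+4E66: 3-byte form → E4 B9 A6.
U+3FC4: 3-byte form → E3 BF 84.
U+02BE: 2-byte form → CA BE.
U+05DB: 2-byte form → D7 9B.
Concatenated (16 bytes): C2 8D F3 BA 88 88 E4 B9 A6 E3 BF 84 CA BE D7 9B.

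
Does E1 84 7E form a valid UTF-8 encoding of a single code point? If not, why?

Leading byte 0xE1 = 11100001 → 3-byte form.
Byte 3 is 0x7E = 01111110, which is not 10xxxxxx — expected a continuation byte.

invalid (non-continuation byte where continuation expected)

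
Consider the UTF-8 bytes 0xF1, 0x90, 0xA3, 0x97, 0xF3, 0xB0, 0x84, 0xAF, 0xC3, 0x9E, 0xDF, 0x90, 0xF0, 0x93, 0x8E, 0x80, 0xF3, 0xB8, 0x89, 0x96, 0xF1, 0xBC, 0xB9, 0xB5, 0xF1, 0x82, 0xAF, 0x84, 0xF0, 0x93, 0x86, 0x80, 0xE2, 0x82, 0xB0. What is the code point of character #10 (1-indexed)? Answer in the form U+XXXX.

U+20B0

Offset 0: leading byte 0xF1 = 11110001 → 4-byte char #1 = F1 90 A3 97.
Offset 4: leading byte 0xF3 = 11110011 → 4-byte char #2 = F3 B0 84 AF.
Offset 8: leading byte 0xC3 = 11000011 → 2-byte char #3 = C3 9E.
Offset 10: leading byte 0xDF = 11011111 → 2-byte char #4 = DF 90.
Offset 12: leading byte 0xF0 = 11110000 → 4-byte char #5 = F0 93 8E 80.
Offset 16: leading byte 0xF3 = 11110011 → 4-byte char #6 = F3 B8 89 96.
Offset 20: leading byte 0xF1 = 11110001 → 4-byte char #7 = F1 BC B9 B5.
Offset 24: leading byte 0xF1 = 11110001 → 4-byte char #8 = F1 82 AF 84.
Offset 28: leading byte 0xF0 = 11110000 → 4-byte char #9 = F0 93 86 80.
Offset 32: leading byte 0xE2 = 11100010 → 3-byte char #10 = E2 82 B0.
Leading byte 0xE2 = 11100010 matches 1110xxxx → 3-byte sequence.
Byte 1: 0xE2 = 11100010, payload 0010 (4 bits).
Byte 2: 0x82 = 10000010 (10xxxxxx ✓), payload 000010.
Byte 3: 0xB0 = 10110000 (10xxxxxx ✓), payload 110000.
Concatenate: 0010000010110000 = 0x20B0 (16 bits → U+20B0).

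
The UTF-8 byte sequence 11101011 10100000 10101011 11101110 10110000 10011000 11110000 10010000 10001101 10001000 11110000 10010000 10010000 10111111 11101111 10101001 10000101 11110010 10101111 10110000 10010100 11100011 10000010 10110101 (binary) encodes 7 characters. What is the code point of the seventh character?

U+30B5

Offset 0: leading byte 0xEB = 11101011 → 3-byte char #1 = EB A0 AB.
Offset 3: leading byte 0xEE = 11101110 → 3-byte char #2 = EE B0 98.
Offset 6: leading byte 0xF0 = 11110000 → 4-byte char #3 = F0 90 8D 88.
Offset 10: leading byte 0xF0 = 11110000 → 4-byte char #4 = F0 90 90 BF.
Offset 14: leading byte 0xEF = 11101111 → 3-byte char #5 = EF A9 85.
Offset 17: leading byte 0xF2 = 11110010 → 4-byte char #6 = F2 AF B0 94.
Offset 21: leading byte 0xE3 = 11100011 → 3-byte char #7 = E3 82 B5.
Leading byte 0xE3 = 11100011 matches 1110xxxx → 3-byte sequence.
Byte 1: 0xE3 = 11100011, payload 0011 (4 bits).
Byte 2: 0x82 = 10000010 (10xxxxxx ✓), payload 000010.
Byte 3: 0xB5 = 10110101 (10xxxxxx ✓), payload 110101.
Concatenate: 0011000010110101 = 0x30B5 (16 bits → U+30B5).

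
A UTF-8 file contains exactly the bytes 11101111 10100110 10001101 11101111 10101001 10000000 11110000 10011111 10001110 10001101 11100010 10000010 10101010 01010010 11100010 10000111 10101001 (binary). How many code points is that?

6

Byte at offset 0: 0xEF = 11101111 → 3-byte char (#1). Advance 3.
Byte at offset 3: 0xEF = 11101111 → 3-byte char (#2). Advance 3.
Byte at offset 6: 0xF0 = 11110000 → 4-byte char (#3). Advance 4.
Byte at offset 10: 0xE2 = 11100010 → 3-byte char (#4). Advance 3.
Byte at offset 13: 0x52 = 01010010 → 1-byte char (#5). Advance 1.
Byte at offset 14: 0xE2 = 11100010 → 3-byte char (#6). Advance 3.
Reached end at offset 17 after 6 code points.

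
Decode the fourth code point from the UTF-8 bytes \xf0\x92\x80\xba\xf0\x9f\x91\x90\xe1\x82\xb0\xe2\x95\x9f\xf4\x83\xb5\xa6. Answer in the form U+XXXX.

Offset 0: leading byte 0xF0 = 11110000 → 4-byte char #1 = F0 92 80 BA.
Offset 4: leading byte 0xF0 = 11110000 → 4-byte char #2 = F0 9F 91 90.
Offset 8: leading byte 0xE1 = 11100001 → 3-byte char #3 = E1 82 B0.
Offset 11: leading byte 0xE2 = 11100010 → 3-byte char #4 = E2 95 9F.
Leading byte 0xE2 = 11100010 matches 1110xxxx → 3-byte sequence.
Byte 1: 0xE2 = 11100010, payload 0010 (4 bits).
Byte 2: 0x95 = 10010101 (10xxxxxx ✓), payload 010101.
Byte 3: 0x9F = 10011111 (10xxxxxx ✓), payload 011111.
Concatenate: 0010010101011111 = 0x255F (16 bits → U+255F).

U+255F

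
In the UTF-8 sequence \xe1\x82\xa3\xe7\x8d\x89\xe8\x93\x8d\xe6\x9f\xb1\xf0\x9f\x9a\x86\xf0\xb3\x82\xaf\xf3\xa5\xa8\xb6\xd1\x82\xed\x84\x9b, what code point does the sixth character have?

Offset 0: leading byte 0xE1 = 11100001 → 3-byte char #1 = E1 82 A3.
Offset 3: leading byte 0xE7 = 11100111 → 3-byte char #2 = E7 8D 89.
Offset 6: leading byte 0xE8 = 11101000 → 3-byte char #3 = E8 93 8D.
Offset 9: leading byte 0xE6 = 11100110 → 3-byte char #4 = E6 9F B1.
Offset 12: leading byte 0xF0 = 11110000 → 4-byte char #5 = F0 9F 9A 86.
Offset 16: leading byte 0xF0 = 11110000 → 4-byte char #6 = F0 B3 82 AF.
Leading byte 0xF0 = 11110000 matches 11110xxx → 4-byte sequence.
Byte 1: 0xF0 = 11110000, payload 000 (3 bits).
Byte 2: 0xB3 = 10110011 (10xxxxxx ✓), payload 110011.
Byte 3: 0x82 = 10000010 (10xxxxxx ✓), payload 000010.
Byte 4: 0xAF = 10101111 (10xxxxxx ✓), payload 101111.
Concatenate: 000110011000010101111 = 0x330AF (21 bits → U+330AF).

U+330AF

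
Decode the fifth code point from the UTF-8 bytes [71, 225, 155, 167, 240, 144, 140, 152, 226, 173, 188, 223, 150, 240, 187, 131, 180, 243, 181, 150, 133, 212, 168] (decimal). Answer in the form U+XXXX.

Offset 0: leading byte 0x47 = 01000111 → 1-byte char #1 = 47.
Offset 1: leading byte 0xE1 = 11100001 → 3-byte char #2 = E1 9B A7.
Offset 4: leading byte 0xF0 = 11110000 → 4-byte char #3 = F0 90 8C 98.
Offset 8: leading byte 0xE2 = 11100010 → 3-byte char #4 = E2 AD BC.
Offset 11: leading byte 0xDF = 11011111 → 2-byte char #5 = DF 96.
Leading byte 0xDF = 11011111 matches 110xxxxx → 2-byte sequence.
Byte 1: 0xDF = 11011111, payload 11111 (5 bits).
Byte 2: 0x96 = 10010110 (10xxxxxx ✓), payload 010110.
Concatenate: 11111010110 = 0x7D6 (11 bits → U+07D6).

U+07D6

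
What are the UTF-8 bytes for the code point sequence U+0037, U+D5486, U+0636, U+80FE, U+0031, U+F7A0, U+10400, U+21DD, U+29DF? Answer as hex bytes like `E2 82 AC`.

U+0037: 1-byte form → 37.
U+D5486: 4-byte form → F3 95 92 86.
U+0636: 2-byte form → D8 B6.
U+80FE: 3-byte form → E8 83 BE.
U+0031: 1-byte form → 31.
U+F7A0: 3-byte form → EF 9E A0.
U+10400: 4-byte form → F0 90 90 80.
U+21DD: 3-byte form → E2 87 9D.
U+29DF: 3-byte form → E2 A7 9F.
Concatenated (24 bytes): 37 F3 95 92 86 D8 B6 E8 83 BE 31 EF 9E A0 F0 90 90 80 E2 87 9D E2 A7 9F.

37 F3 95 92 86 D8 B6 E8 83 BE 31 EF 9E A0 F0 90 90 80 E2 87 9D E2 A7 9F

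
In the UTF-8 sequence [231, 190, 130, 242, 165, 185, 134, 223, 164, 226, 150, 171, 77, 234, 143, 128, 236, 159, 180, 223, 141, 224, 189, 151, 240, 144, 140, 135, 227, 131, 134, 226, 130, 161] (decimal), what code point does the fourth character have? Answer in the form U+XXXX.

U+25AB

Offset 0: leading byte 0xE7 = 11100111 → 3-byte char #1 = E7 BE 82.
Offset 3: leading byte 0xF2 = 11110010 → 4-byte char #2 = F2 A5 B9 86.
Offset 7: leading byte 0xDF = 11011111 → 2-byte char #3 = DF A4.
Offset 9: leading byte 0xE2 = 11100010 → 3-byte char #4 = E2 96 AB.
Leading byte 0xE2 = 11100010 matches 1110xxxx → 3-byte sequence.
Byte 1: 0xE2 = 11100010, payload 0010 (4 bits).
Byte 2: 0x96 = 10010110 (10xxxxxx ✓), payload 010110.
Byte 3: 0xAB = 10101011 (10xxxxxx ✓), payload 101011.
Concatenate: 0010010110101011 = 0x25AB (16 bits → U+25AB).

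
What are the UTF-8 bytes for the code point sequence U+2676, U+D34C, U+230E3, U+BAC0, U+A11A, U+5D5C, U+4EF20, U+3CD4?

E2 99 B6 ED 8D 8C F0 A3 83 A3 EB AB 80 EA 84 9A E5 B5 9C F1 8E BC A0 E3 B3 94

U+2676: 3-byte form → E2 99 B6.
U+D34C: 3-byte form → ED 8D 8C.
U+230E3: 4-byte form → F0 A3 83 A3.
U+BAC0: 3-byte form → EB AB 80.
U+A11A: 3-byte form → EA 84 9A.
U+5D5C: 3-byte form → E5 B5 9C.
U+4EF20: 4-byte form → F1 8E BC A0.
U+3CD4: 3-byte form → E3 B3 94.
Concatenated (26 bytes): E2 99 B6 ED 8D 8C F0 A3 83 A3 EB AB 80 EA 84 9A E5 B5 9C F1 8E BC A0 E3 B3 94.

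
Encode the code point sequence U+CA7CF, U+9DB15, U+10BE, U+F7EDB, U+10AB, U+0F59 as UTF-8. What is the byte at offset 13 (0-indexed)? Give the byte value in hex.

0xBB

U+CA7CF → 4-byte form F3 8A 9F 8F at offsets 0–3.
U+9DB15 → 4-byte form F2 9D AC 95 at offsets 4–7.
U+10BE → 3-byte form E1 82 BE at offsets 8–10.
U+F7EDB → 4-byte form F3 B7 BB 9B at offsets 11–14.
Offset 13 falls in char 4's range; it's byte 3 of F3 B7 BB 9B = 0xBB.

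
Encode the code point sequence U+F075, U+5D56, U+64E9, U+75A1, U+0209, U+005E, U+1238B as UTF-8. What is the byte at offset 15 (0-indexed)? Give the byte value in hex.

U+F075 → 3-byte form EF 81 B5 at offsets 0–2.
U+5D56 → 3-byte form E5 B5 96 at offsets 3–5.
U+64E9 → 3-byte form E6 93 A9 at offsets 6–8.
U+75A1 → 3-byte form E7 96 A1 at offsets 9–11.
U+0209 → 2-byte form C8 89 at offsets 12–13.
U+005E → 1-byte form 5E at offsets 14–14.
U+1238B → 4-byte form F0 92 8E 8B at offsets 15–18.
Offset 15 falls in char 7's range; it's byte 1 of F0 92 8E 8B = 0xF0.

0xF0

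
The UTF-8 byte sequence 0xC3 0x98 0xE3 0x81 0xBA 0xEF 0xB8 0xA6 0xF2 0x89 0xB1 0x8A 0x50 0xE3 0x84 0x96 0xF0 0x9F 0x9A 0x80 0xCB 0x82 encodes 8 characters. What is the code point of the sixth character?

Offset 0: leading byte 0xC3 = 11000011 → 2-byte char #1 = C3 98.
Offset 2: leading byte 0xE3 = 11100011 → 3-byte char #2 = E3 81 BA.
Offset 5: leading byte 0xEF = 11101111 → 3-byte char #3 = EF B8 A6.
Offset 8: leading byte 0xF2 = 11110010 → 4-byte char #4 = F2 89 B1 8A.
Offset 12: leading byte 0x50 = 01010000 → 1-byte char #5 = 50.
Offset 13: leading byte 0xE3 = 11100011 → 3-byte char #6 = E3 84 96.
Leading byte 0xE3 = 11100011 matches 1110xxxx → 3-byte sequence.
Byte 1: 0xE3 = 11100011, payload 0011 (4 bits).
Byte 2: 0x84 = 10000100 (10xxxxxx ✓), payload 000100.
Byte 3: 0x96 = 10010110 (10xxxxxx ✓), payload 010110.
Concatenate: 0011000100010110 = 0x3116 (16 bits → U+3116).

U+3116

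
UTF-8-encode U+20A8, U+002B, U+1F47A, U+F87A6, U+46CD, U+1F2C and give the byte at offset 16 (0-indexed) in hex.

0xBC

U+20A8 → 3-byte form E2 82 A8 at offsets 0–2.
U+002B → 1-byte form 2B at offsets 3–3.
U+1F47A → 4-byte form F0 9F 91 BA at offsets 4–7.
U+F87A6 → 4-byte form F3 B8 9E A6 at offsets 8–11.
U+46CD → 3-byte form E4 9B 8D at offsets 12–14.
U+1F2C → 3-byte form E1 BC AC at offsets 15–17.
Offset 16 falls in char 6's range; it's byte 2 of E1 BC AC = 0xBC.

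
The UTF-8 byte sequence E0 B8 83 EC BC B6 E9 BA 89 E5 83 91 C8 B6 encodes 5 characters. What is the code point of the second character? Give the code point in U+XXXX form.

U+CF36

Offset 0: leading byte 0xE0 = 11100000 → 3-byte char #1 = E0 B8 83.
Offset 3: leading byte 0xEC = 11101100 → 3-byte char #2 = EC BC B6.
Leading byte 0xEC = 11101100 matches 1110xxxx → 3-byte sequence.
Byte 1: 0xEC = 11101100, payload 1100 (4 bits).
Byte 2: 0xBC = 10111100 (10xxxxxx ✓), payload 111100.
Byte 3: 0xB6 = 10110110 (10xxxxxx ✓), payload 110110.
Concatenate: 1100111100110110 = 0xCF36 (16 bits → U+CF36).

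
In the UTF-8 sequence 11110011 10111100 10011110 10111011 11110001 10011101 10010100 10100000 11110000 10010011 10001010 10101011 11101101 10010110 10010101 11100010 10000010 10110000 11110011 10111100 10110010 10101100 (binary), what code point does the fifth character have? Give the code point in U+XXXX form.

Offset 0: leading byte 0xF3 = 11110011 → 4-byte char #1 = F3 BC 9E BB.
Offset 4: leading byte 0xF1 = 11110001 → 4-byte char #2 = F1 9D 94 A0.
Offset 8: leading byte 0xF0 = 11110000 → 4-byte char #3 = F0 93 8A AB.
Offset 12: leading byte 0xED = 11101101 → 3-byte char #4 = ED 96 95.
Offset 15: leading byte 0xE2 = 11100010 → 3-byte char #5 = E2 82 B0.
Leading byte 0xE2 = 11100010 matches 1110xxxx → 3-byte sequence.
Byte 1: 0xE2 = 11100010, payload 0010 (4 bits).
Byte 2: 0x82 = 10000010 (10xxxxxx ✓), payload 000010.
Byte 3: 0xB0 = 10110000 (10xxxxxx ✓), payload 110000.
Concatenate: 0010000010110000 = 0x20B0 (16 bits → U+20B0).

U+20B0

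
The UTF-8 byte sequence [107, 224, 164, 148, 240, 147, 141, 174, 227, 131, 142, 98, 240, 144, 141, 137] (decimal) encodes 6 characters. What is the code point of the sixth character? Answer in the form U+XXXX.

U+10349

Offset 0: leading byte 0x6B = 01101011 → 1-byte char #1 = 6B.
Offset 1: leading byte 0xE0 = 11100000 → 3-byte char #2 = E0 A4 94.
Offset 4: leading byte 0xF0 = 11110000 → 4-byte char #3 = F0 93 8D AE.
Offset 8: leading byte 0xE3 = 11100011 → 3-byte char #4 = E3 83 8E.
Offset 11: leading byte 0x62 = 01100010 → 1-byte char #5 = 62.
Offset 12: leading byte 0xF0 = 11110000 → 4-byte char #6 = F0 90 8D 89.
Leading byte 0xF0 = 11110000 matches 11110xxx → 4-byte sequence.
Byte 1: 0xF0 = 11110000, payload 000 (3 bits).
Byte 2: 0x90 = 10010000 (10xxxxxx ✓), payload 010000.
Byte 3: 0x8D = 10001101 (10xxxxxx ✓), payload 001101.
Byte 4: 0x89 = 10001001 (10xxxxxx ✓), payload 001001.
Concatenate: 000010000001101001001 = 0x10349 (21 bits → U+10349).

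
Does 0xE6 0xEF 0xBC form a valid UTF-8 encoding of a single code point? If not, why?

invalid (non-continuation byte where continuation expected)

Leading byte 0xE6 = 11100110 → 3-byte form.
Byte 2 is 0xEF = 11101111, which is not 10xxxxxx — expected a continuation byte.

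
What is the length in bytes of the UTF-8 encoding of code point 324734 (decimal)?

U+4F47E = 0x4F47E. UTF-8 uses 1 byte below 0x80, 2 below 0x800, 3 below 0x10000, 4 up to 0x10FFFF. 0x4F47E is in U+10000–U+10FFFF → 4 bytes.

4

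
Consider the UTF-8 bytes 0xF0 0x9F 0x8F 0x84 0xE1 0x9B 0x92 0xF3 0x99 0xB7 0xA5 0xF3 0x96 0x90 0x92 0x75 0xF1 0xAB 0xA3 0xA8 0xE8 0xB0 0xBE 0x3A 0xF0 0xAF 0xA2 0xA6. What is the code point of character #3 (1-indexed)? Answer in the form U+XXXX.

U+D9DE5

Offset 0: leading byte 0xF0 = 11110000 → 4-byte char #1 = F0 9F 8F 84.
Offset 4: leading byte 0xE1 = 11100001 → 3-byte char #2 = E1 9B 92.
Offset 7: leading byte 0xF3 = 11110011 → 4-byte char #3 = F3 99 B7 A5.
Leading byte 0xF3 = 11110011 matches 11110xxx → 4-byte sequence.
Byte 1: 0xF3 = 11110011, payload 011 (3 bits).
Byte 2: 0x99 = 10011001 (10xxxxxx ✓), payload 011001.
Byte 3: 0xB7 = 10110111 (10xxxxxx ✓), payload 110111.
Byte 4: 0xA5 = 10100101 (10xxxxxx ✓), payload 100101.
Concatenate: 011011001110111100101 = 0xD9DE5 (21 bits → U+D9DE5).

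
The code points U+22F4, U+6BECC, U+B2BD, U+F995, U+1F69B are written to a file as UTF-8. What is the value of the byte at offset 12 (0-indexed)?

0x95

U+22F4 → 3-byte form E2 8B B4 at offsets 0–2.
U+6BECC → 4-byte form F1 AB BB 8C at offsets 3–6.
U+B2BD → 3-byte form EB 8A BD at offsets 7–9.
U+F995 → 3-byte form EF A6 95 at offsets 10–12.
Offset 12 falls in char 4's range; it's byte 3 of EF A6 95 = 0x95.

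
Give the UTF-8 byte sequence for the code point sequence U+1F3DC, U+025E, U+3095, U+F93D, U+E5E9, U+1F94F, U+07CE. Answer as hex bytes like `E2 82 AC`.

U+1F3DC: 4-byte form → F0 9F 8F 9C.
U+025E: 2-byte form → C9 9E.
U+3095: 3-byte form → E3 82 95.
U+F93D: 3-byte form → EF A4 BD.
U+E5E9: 3-byte form → EE 97 A9.
U+1F94F: 4-byte form → F0 9F A5 8F.
U+07CE: 2-byte form → DF 8E.
Concatenated (21 bytes): F0 9F 8F 9C C9 9E E3 82 95 EF A4 BD EE 97 A9 F0 9F A5 8F DF 8E.

F0 9F 8F 9C C9 9E E3 82 95 EF A4 BD EE 97 A9 F0 9F A5 8F DF 8E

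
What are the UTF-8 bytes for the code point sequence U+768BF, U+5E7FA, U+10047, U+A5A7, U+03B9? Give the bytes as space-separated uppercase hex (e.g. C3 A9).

F1 B6 A2 BF F1 9E 9F BA F0 90 81 87 EA 96 A7 CE B9

U+768BF: 4-byte form → F1 B6 A2 BF.
U+5E7FA: 4-byte form → F1 9E 9F BA.
U+10047: 4-byte form → F0 90 81 87.
U+A5A7: 3-byte form → EA 96 A7.
U+03B9: 2-byte form → CE B9.
Concatenated (17 bytes): F1 B6 A2 BF F1 9E 9F BA F0 90 81 87 EA 96 A7 CE B9.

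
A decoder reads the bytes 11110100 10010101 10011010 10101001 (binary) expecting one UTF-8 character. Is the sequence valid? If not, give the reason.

invalid (encodes a value above U+10FFFF)

Leading byte 0xF4 = 11110100 → 4-byte form.
Payload = 0x1156A9, which exceeds U+10FFFF, the maximum Unicode code point. (Leading bytes F5–FF, or F4 followed by ≥ 0x90, are invalid.)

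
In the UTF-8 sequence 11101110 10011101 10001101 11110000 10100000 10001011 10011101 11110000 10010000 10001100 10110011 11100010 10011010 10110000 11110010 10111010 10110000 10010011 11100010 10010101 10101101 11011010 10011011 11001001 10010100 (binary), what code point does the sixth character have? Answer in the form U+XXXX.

U+256D

Offset 0: leading byte 0xEE = 11101110 → 3-byte char #1 = EE 9D 8D.
Offset 3: leading byte 0xF0 = 11110000 → 4-byte char #2 = F0 A0 8B 9D.
Offset 7: leading byte 0xF0 = 11110000 → 4-byte char #3 = F0 90 8C B3.
Offset 11: leading byte 0xE2 = 11100010 → 3-byte char #4 = E2 9A B0.
Offset 14: leading byte 0xF2 = 11110010 → 4-byte char #5 = F2 BA B0 93.
Offset 18: leading byte 0xE2 = 11100010 → 3-byte char #6 = E2 95 AD.
Leading byte 0xE2 = 11100010 matches 1110xxxx → 3-byte sequence.
Byte 1: 0xE2 = 11100010, payload 0010 (4 bits).
Byte 2: 0x95 = 10010101 (10xxxxxx ✓), payload 010101.
Byte 3: 0xAD = 10101101 (10xxxxxx ✓), payload 101101.
Concatenate: 0010010101101101 = 0x256D (16 bits → U+256D).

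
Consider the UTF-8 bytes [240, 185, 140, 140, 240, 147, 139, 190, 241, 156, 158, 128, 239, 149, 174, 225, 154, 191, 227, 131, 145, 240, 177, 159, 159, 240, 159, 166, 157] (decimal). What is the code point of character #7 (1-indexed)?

Offset 0: leading byte 0xF0 = 11110000 → 4-byte char #1 = F0 B9 8C 8C.
Offset 4: leading byte 0xF0 = 11110000 → 4-byte char #2 = F0 93 8B BE.
Offset 8: leading byte 0xF1 = 11110001 → 4-byte char #3 = F1 9C 9E 80.
Offset 12: leading byte 0xEF = 11101111 → 3-byte char #4 = EF 95 AE.
Offset 15: leading byte 0xE1 = 11100001 → 3-byte char #5 = E1 9A BF.
Offset 18: leading byte 0xE3 = 11100011 → 3-byte char #6 = E3 83 91.
Offset 21: leading byte 0xF0 = 11110000 → 4-byte char #7 = F0 B1 9F 9F.
Leading byte 0xF0 = 11110000 matches 11110xxx → 4-byte sequence.
Byte 1: 0xF0 = 11110000, payload 000 (3 bits).
Byte 2: 0xB1 = 10110001 (10xxxxxx ✓), payload 110001.
Byte 3: 0x9F = 10011111 (10xxxxxx ✓), payload 011111.
Byte 4: 0x9F = 10011111 (10xxxxxx ✓), payload 011111.
Concatenate: 000110001011111011111 = 0x317DF (21 bits → U+317DF).

U+317DF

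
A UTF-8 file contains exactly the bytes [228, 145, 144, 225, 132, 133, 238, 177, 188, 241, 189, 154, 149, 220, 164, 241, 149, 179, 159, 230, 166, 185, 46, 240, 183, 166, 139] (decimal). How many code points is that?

9

Byte at offset 0: 0xE4 = 11100100 → 3-byte char (#1). Advance 3.
Byte at offset 3: 0xE1 = 11100001 → 3-byte char (#2). Advance 3.
Byte at offset 6: 0xEE = 11101110 → 3-byte char (#3). Advance 3.
Byte at offset 9: 0xF1 = 11110001 → 4-byte char (#4). Advance 4.
Byte at offset 13: 0xDC = 11011100 → 2-byte char (#5). Advance 2.
Byte at offset 15: 0xF1 = 11110001 → 4-byte char (#6). Advance 4.
Byte at offset 19: 0xE6 = 11100110 → 3-byte char (#7). Advance 3.
Byte at offset 22: 0x2E = 00101110 → 1-byte char (#8). Advance 1.
Byte at offset 23: 0xF0 = 11110000 → 4-byte char (#9). Advance 4.
Reached end at offset 27 after 9 code points.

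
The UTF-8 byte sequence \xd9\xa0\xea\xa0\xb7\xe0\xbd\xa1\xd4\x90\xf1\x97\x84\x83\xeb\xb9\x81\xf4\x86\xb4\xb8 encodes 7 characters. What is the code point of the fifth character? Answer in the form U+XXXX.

U+57103

Offset 0: leading byte 0xD9 = 11011001 → 2-byte char #1 = D9 A0.
Offset 2: leading byte 0xEA = 11101010 → 3-byte char #2 = EA A0 B7.
Offset 5: leading byte 0xE0 = 11100000 → 3-byte char #3 = E0 BD A1.
Offset 8: leading byte 0xD4 = 11010100 → 2-byte char #4 = D4 90.
Offset 10: leading byte 0xF1 = 11110001 → 4-byte char #5 = F1 97 84 83.
Leading byte 0xF1 = 11110001 matches 11110xxx → 4-byte sequence.
Byte 1: 0xF1 = 11110001, payload 001 (3 bits).
Byte 2: 0x97 = 10010111 (10xxxxxx ✓), payload 010111.
Byte 3: 0x84 = 10000100 (10xxxxxx ✓), payload 000100.
Byte 4: 0x83 = 10000011 (10xxxxxx ✓), payload 000011.
Concatenate: 001010111000100000011 = 0x57103 (21 bits → U+57103).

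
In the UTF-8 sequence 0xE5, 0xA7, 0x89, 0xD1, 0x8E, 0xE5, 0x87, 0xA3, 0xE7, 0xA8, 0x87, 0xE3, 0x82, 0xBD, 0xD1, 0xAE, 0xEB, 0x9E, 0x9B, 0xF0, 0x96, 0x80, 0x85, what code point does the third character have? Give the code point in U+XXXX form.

Offset 0: leading byte 0xE5 = 11100101 → 3-byte char #1 = E5 A7 89.
Offset 3: leading byte 0xD1 = 11010001 → 2-byte char #2 = D1 8E.
Offset 5: leading byte 0xE5 = 11100101 → 3-byte char #3 = E5 87 A3.
Leading byte 0xE5 = 11100101 matches 1110xxxx → 3-byte sequence.
Byte 1: 0xE5 = 11100101, payload 0101 (4 bits).
Byte 2: 0x87 = 10000111 (10xxxxxx ✓), payload 000111.
Byte 3: 0xA3 = 10100011 (10xxxxxx ✓), payload 100011.
Concatenate: 0101000111100011 = 0x51E3 (16 bits → U+51E3).

U+51E3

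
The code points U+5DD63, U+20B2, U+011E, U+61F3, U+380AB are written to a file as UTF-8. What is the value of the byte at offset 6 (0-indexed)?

U+5DD63 → 4-byte form F1 9D B5 A3 at offsets 0–3.
U+20B2 → 3-byte form E2 82 B2 at offsets 4–6.
Offset 6 falls in char 2's range; it's byte 3 of E2 82 B2 = 0xB2.

0xB2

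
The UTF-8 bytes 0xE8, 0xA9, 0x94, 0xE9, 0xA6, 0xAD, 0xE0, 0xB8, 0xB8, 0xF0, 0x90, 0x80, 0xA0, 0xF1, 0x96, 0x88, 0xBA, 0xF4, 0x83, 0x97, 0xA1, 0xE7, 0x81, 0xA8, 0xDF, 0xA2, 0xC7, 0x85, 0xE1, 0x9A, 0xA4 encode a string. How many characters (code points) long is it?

10

Byte at offset 0: 0xE8 = 11101000 → 3-byte char (#1). Advance 3.
Byte at offset 3: 0xE9 = 11101001 → 3-byte char (#2). Advance 3.
Byte at offset 6: 0xE0 = 11100000 → 3-byte char (#3). Advance 3.
Byte at offset 9: 0xF0 = 11110000 → 4-byte char (#4). Advance 4.
Byte at offset 13: 0xF1 = 11110001 → 4-byte char (#5). Advance 4.
Byte at offset 17: 0xF4 = 11110100 → 4-byte char (#6). Advance 4.
Byte at offset 21: 0xE7 = 11100111 → 3-byte char (#7). Advance 3.
Byte at offset 24: 0xDF = 11011111 → 2-byte char (#8). Advance 2.
Byte at offset 26: 0xC7 = 11000111 → 2-byte char (#9). Advance 2.
Byte at offset 28: 0xE1 = 11100001 → 3-byte char (#10). Advance 3.
Reached end at offset 31 after 10 code points.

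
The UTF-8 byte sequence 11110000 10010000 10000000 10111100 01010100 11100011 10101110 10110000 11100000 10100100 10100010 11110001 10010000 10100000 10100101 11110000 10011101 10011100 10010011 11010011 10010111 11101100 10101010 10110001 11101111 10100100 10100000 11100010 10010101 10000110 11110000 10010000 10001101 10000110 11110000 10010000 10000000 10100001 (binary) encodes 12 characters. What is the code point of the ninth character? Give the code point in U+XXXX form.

U+F920

Offset 0: leading byte 0xF0 = 11110000 → 4-byte char #1 = F0 90 80 BC.
Offset 4: leading byte 0x54 = 01010100 → 1-byte char #2 = 54.
Offset 5: leading byte 0xE3 = 11100011 → 3-byte char #3 = E3 AE B0.
Offset 8: leading byte 0xE0 = 11100000 → 3-byte char #4 = E0 A4 A2.
Offset 11: leading byte 0xF1 = 11110001 → 4-byte char #5 = F1 90 A0 A5.
Offset 15: leading byte 0xF0 = 11110000 → 4-byte char #6 = F0 9D 9C 93.
Offset 19: leading byte 0xD3 = 11010011 → 2-byte char #7 = D3 97.
Offset 21: leading byte 0xEC = 11101100 → 3-byte char #8 = EC AA B1.
Offset 24: leading byte 0xEF = 11101111 → 3-byte char #9 = EF A4 A0.
Leading byte 0xEF = 11101111 matches 1110xxxx → 3-byte sequence.
Byte 1: 0xEF = 11101111, payload 1111 (4 bits).
Byte 2: 0xA4 = 10100100 (10xxxxxx ✓), payload 100100.
Byte 3: 0xA0 = 10100000 (10xxxxxx ✓), payload 100000.
Concatenate: 1111100100100000 = 0xF920 (16 bits → U+F920).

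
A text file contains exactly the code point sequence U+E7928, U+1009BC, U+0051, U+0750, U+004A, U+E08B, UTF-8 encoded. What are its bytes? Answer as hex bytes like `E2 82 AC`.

U+E7928: 4-byte form → F3 A7 A4 A8.
U+1009BC: 4-byte form → F4 80 A6 BC.
U+0051: 1-byte form → 51.
U+0750: 2-byte form → DD 90.
U+004A: 1-byte form → 4A.
U+E08B: 3-byte form → EE 82 8B.
Concatenated (15 bytes): F3 A7 A4 A8 F4 80 A6 BC 51 DD 90 4A EE 82 8B.

F3 A7 A4 A8 F4 80 A6 BC 51 DD 90 4A EE 82 8B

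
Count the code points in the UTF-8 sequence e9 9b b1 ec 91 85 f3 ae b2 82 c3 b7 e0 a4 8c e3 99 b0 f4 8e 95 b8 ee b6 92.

8

Byte at offset 0: 0xE9 = 11101001 → 3-byte char (#1). Advance 3.
Byte at offset 3: 0xEC = 11101100 → 3-byte char (#2). Advance 3.
Byte at offset 6: 0xF3 = 11110011 → 4-byte char (#3). Advance 4.
Byte at offset 10: 0xC3 = 11000011 → 2-byte char (#4). Advance 2.
Byte at offset 12: 0xE0 = 11100000 → 3-byte char (#5). Advance 3.
Byte at offset 15: 0xE3 = 11100011 → 3-byte char (#6). Advance 3.
Byte at offset 18: 0xF4 = 11110100 → 4-byte char (#7). Advance 4.
Byte at offset 22: 0xEE = 11101110 → 3-byte char (#8). Advance 3.
Reached end at offset 25 after 8 code points.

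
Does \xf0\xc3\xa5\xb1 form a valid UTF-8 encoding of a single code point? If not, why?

Leading byte 0xF0 = 11110000 → 4-byte form.
Byte 2 is 0xC3 = 11000011, which is not 10xxxxxx — expected a continuation byte.

invalid (non-continuation byte where continuation expected)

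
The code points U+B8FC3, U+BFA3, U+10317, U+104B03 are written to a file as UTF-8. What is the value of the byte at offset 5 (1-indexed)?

1-indexed offset 5 is 0-indexed offset 4.
U+B8FC3 → 4-byte form F2 B8 BF 83 at offsets 0–3.
U+BFA3 → 3-byte form EB BE A3 at offsets 4–6.
Offset 4 falls in char 2's range; it's byte 1 of EB BE A3 = 0xEB.

0xEB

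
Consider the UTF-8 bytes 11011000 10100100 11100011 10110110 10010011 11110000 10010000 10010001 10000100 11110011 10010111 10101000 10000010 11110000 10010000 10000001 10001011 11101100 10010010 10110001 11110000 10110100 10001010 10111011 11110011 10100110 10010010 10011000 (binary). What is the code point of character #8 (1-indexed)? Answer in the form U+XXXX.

U+E6498

Offset 0: leading byte 0xD8 = 11011000 → 2-byte char #1 = D8 A4.
Offset 2: leading byte 0xE3 = 11100011 → 3-byte char #2 = E3 B6 93.
Offset 5: leading byte 0xF0 = 11110000 → 4-byte char #3 = F0 90 91 84.
Offset 9: leading byte 0xF3 = 11110011 → 4-byte char #4 = F3 97 A8 82.
Offset 13: leading byte 0xF0 = 11110000 → 4-byte char #5 = F0 90 81 8B.
Offset 17: leading byte 0xEC = 11101100 → 3-byte char #6 = EC 92 B1.
Offset 20: leading byte 0xF0 = 11110000 → 4-byte char #7 = F0 B4 8A BB.
Offset 24: leading byte 0xF3 = 11110011 → 4-byte char #8 = F3 A6 92 98.
Leading byte 0xF3 = 11110011 matches 11110xxx → 4-byte sequence.
Byte 1: 0xF3 = 11110011, payload 011 (3 bits).
Byte 2: 0xA6 = 10100110 (10xxxxxx ✓), payload 100110.
Byte 3: 0x92 = 10010010 (10xxxxxx ✓), payload 010010.
Byte 4: 0x98 = 10011000 (10xxxxxx ✓), payload 011000.
Concatenate: 011100110010010011000 = 0xE6498 (21 bits → U+E6498).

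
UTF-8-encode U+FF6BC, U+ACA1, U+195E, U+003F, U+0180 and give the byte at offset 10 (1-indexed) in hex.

1-indexed offset 10 is 0-indexed offset 9.
U+FF6BC → 4-byte form F3 BF 9A BC at offsets 0–3.
U+ACA1 → 3-byte form EA B2 A1 at offsets 4–6.
U+195E → 3-byte form E1 A5 9E at offsets 7–9.
Offset 9 falls in char 3's range; it's byte 3 of E1 A5 9E = 0x9E.

0x9E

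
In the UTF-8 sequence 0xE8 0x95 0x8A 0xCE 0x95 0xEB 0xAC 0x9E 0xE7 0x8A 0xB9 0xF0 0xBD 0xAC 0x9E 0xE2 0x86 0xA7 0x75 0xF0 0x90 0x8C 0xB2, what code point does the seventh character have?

U+0075

Offset 0: leading byte 0xE8 = 11101000 → 3-byte char #1 = E8 95 8A.
Offset 3: leading byte 0xCE = 11001110 → 2-byte char #2 = CE 95.
Offset 5: leading byte 0xEB = 11101011 → 3-byte char #3 = EB AC 9E.
Offset 8: leading byte 0xE7 = 11100111 → 3-byte char #4 = E7 8A B9.
Offset 11: leading byte 0xF0 = 11110000 → 4-byte char #5 = F0 BD AC 9E.
Offset 15: leading byte 0xE2 = 11100010 → 3-byte char #6 = E2 86 A7.
Offset 18: leading byte 0x75 = 01110101 → 1-byte char #7 = 75.
Leading byte 0x75 = 01110101 matches 0xxxxxxx → 1-byte sequence.
Byte 1: 0x75 = 01110101, payload 1110101 (7 bits).
Concatenate: 1110101 = 0x75 (7 bits → U+0075).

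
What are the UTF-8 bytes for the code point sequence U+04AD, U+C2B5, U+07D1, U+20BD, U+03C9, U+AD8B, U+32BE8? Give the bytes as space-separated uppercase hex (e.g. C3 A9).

U+04AD: 2-byte form → D2 AD.
U+C2B5: 3-byte form → EC 8A B5.
U+07D1: 2-byte form → DF 91.
U+20BD: 3-byte form → E2 82 BD.
U+03C9: 2-byte form → CF 89.
U+AD8B: 3-byte form → EA B6 8B.
U+32BE8: 4-byte form → F0 B2 AF A8.
Concatenated (19 bytes): D2 AD EC 8A B5 DF 91 E2 82 BD CF 89 EA B6 8B F0 B2 AF A8.

D2 AD EC 8A B5 DF 91 E2 82 BD CF 89 EA B6 8B F0 B2 AF A8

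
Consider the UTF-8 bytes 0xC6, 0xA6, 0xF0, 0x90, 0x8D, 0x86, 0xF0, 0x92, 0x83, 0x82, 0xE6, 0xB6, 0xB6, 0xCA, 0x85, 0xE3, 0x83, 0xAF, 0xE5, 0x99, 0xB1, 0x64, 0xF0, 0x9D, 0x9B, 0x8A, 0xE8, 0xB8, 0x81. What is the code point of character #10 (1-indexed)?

U+8E01

Offset 0: leading byte 0xC6 = 11000110 → 2-byte char #1 = C6 A6.
Offset 2: leading byte 0xF0 = 11110000 → 4-byte char #2 = F0 90 8D 86.
Offset 6: leading byte 0xF0 = 11110000 → 4-byte char #3 = F0 92 83 82.
Offset 10: leading byte 0xE6 = 11100110 → 3-byte char #4 = E6 B6 B6.
Offset 13: leading byte 0xCA = 11001010 → 2-byte char #5 = CA 85.
Offset 15: leading byte 0xE3 = 11100011 → 3-byte char #6 = E3 83 AF.
Offset 18: leading byte 0xE5 = 11100101 → 3-byte char #7 = E5 99 B1.
Offset 21: leading byte 0x64 = 01100100 → 1-byte char #8 = 64.
Offset 22: leading byte 0xF0 = 11110000 → 4-byte char #9 = F0 9D 9B 8A.
Offset 26: leading byte 0xE8 = 11101000 → 3-byte char #10 = E8 B8 81.
Leading byte 0xE8 = 11101000 matches 1110xxxx → 3-byte sequence.
Byte 1: 0xE8 = 11101000, payload 1000 (4 bits).
Byte 2: 0xB8 = 10111000 (10xxxxxx ✓), payload 111000.
Byte 3: 0x81 = 10000001 (10xxxxxx ✓), payload 000001.
Concatenate: 1000111000000001 = 0x8E01 (16 bits → U+8E01).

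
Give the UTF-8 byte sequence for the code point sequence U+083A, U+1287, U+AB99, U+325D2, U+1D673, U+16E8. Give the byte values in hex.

E0 A0 BA E1 8A 87 EA AE 99 F0 B2 97 92 F0 9D 99 B3 E1 9B A8

U+083A: 3-byte form → E0 A0 BA.
U+1287: 3-byte form → E1 8A 87.
U+AB99: 3-byte form → EA AE 99.
U+325D2: 4-byte form → F0 B2 97 92.
U+1D673: 4-byte form → F0 9D 99 B3.
U+16E8: 3-byte form → E1 9B A8.
Concatenated (20 bytes): E0 A0 BA E1 8A 87 EA AE 99 F0 B2 97 92 F0 9D 99 B3 E1 9B A8.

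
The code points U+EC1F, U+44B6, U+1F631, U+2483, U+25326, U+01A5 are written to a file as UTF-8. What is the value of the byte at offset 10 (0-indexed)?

0xE2

U+EC1F → 3-byte form EE B0 9F at offsets 0–2.
U+44B6 → 3-byte form E4 92 B6 at offsets 3–5.
U+1F631 → 4-byte form F0 9F 98 B1 at offsets 6–9.
U+2483 → 3-byte form E2 92 83 at offsets 10–12.
Offset 10 falls in char 4's range; it's byte 1 of E2 92 83 = 0xE2.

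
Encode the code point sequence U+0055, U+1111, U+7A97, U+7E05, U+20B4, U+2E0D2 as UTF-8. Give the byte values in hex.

U+0055: 1-byte form → 55.
U+1111: 3-byte form → E1 84 91.
U+7A97: 3-byte form → E7 AA 97.
U+7E05: 3-byte form → E7 B8 85.
U+20B4: 3-byte form → E2 82 B4.
U+2E0D2: 4-byte form → F0 AE 83 92.
Concatenated (17 bytes): 55 E1 84 91 E7 AA 97 E7 B8 85 E2 82 B4 F0 AE 83 92.

55 E1 84 91 E7 AA 97 E7 B8 85 E2 82 B4 F0 AE 83 92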